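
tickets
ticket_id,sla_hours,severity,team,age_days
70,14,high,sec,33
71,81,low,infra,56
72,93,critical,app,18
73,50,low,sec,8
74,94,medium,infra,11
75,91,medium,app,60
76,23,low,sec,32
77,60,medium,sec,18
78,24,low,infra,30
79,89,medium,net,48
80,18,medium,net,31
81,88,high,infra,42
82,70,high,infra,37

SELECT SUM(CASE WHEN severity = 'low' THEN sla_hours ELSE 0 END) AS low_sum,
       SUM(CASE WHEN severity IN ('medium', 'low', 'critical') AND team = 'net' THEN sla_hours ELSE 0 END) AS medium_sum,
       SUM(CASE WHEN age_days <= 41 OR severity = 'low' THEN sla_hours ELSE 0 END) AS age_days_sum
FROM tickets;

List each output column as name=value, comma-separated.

low_sum=178, medium_sum=107, age_days_sum=527

[low_sum: severity = 'low']
ticket_id=70: ✗
ticket_id=71: ✓ → 81
ticket_id=72: ✗
ticket_id=73: ✓ → 50
ticket_id=74: ✗
ticket_id=75: ✗
ticket_id=76: ✓ → 23
ticket_id=77: ✗
ticket_id=78: ✓ → 24
ticket_id=79: ✗
ticket_id=80: ✗
ticket_id=81: ✗
ticket_id=82: ✗
low_sum = 81 + 50 + 23 + 24 = 178
—
[medium_sum: severity IN ('medium', 'low', 'critical') AND team = 'net']
ticket_id=70: ✗
ticket_id=71: ✗
ticket_id=72: ✗
ticket_id=73: ✗
ticket_id=74: ✗
ticket_id=75: ✗
ticket_id=76: ✗
ticket_id=77: ✗
ticket_id=78: ✗
ticket_id=79: ✓ → 89
ticket_id=80: ✓ → 18
ticket_id=81: ✗
ticket_id=82: ✗
medium_sum = 89 + 18 = 107
—
[age_days_sum: age_days <= 41 OR severity = 'low']
ticket_id=70: ✓ → 14
ticket_id=71: ✓ → 81
ticket_id=72: ✓ → 93
ticket_id=73: ✓ → 50
ticket_id=74: ✓ → 94
ticket_id=75: ✗
ticket_id=76: ✓ → 23
ticket_id=77: ✓ → 60
ticket_id=78: ✓ → 24
ticket_id=79: ✗
ticket_id=80: ✓ → 18
ticket_id=81: ✗
ticket_id=82: ✓ → 70
age_days_sum = 14 + 81 + 93 + 50 + 94 + 23 + 60 + 24 + 18 + 70 = 527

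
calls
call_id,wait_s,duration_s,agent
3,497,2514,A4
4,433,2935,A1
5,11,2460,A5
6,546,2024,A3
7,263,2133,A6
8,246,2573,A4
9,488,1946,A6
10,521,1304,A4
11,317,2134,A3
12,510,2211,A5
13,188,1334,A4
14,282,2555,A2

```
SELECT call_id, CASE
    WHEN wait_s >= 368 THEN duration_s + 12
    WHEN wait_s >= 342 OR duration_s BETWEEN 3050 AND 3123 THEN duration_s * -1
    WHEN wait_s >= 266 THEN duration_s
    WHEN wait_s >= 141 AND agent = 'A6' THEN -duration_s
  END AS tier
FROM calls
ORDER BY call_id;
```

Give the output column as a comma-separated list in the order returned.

2526, 2947, NULL, 2036, -2133, NULL, 1958, 1316, 2134, 2223, NULL, 2555

call_id=3: wait_s >= 368 → 2526
call_id=4: wait_s >= 368 → 2947
call_id=5: (no match → NULL) → NULL
call_id=6: wait_s >= 368 → 2036
call_id=7: wait_s >= 141 AND agent = 'A6' → -2133
call_id=8: (no match → NULL) → NULL
call_id=9: wait_s >= 368 → 1958
call_id=10: wait_s >= 368 → 1316
call_id=11: wait_s >= 266 → 2134
call_id=12: wait_s >= 368 → 2223
call_id=13: (no match → NULL) → NULL
call_id=14: wait_s >= 266 → 2555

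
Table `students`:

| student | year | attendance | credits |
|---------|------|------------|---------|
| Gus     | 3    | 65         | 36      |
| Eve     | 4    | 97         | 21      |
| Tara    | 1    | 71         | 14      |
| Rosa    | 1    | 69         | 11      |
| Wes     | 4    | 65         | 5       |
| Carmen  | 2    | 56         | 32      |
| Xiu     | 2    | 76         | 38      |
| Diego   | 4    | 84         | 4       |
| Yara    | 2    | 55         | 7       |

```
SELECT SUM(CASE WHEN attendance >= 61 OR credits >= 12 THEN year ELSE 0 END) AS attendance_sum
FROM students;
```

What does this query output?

student=Gus: ✓ → 3
student=Eve: ✓ → 4
student=Tara: ✓ → 1
student=Rosa: ✓ → 1
student=Wes: ✓ → 4
student=Carmen: ✓ → 2
student=Xiu: ✓ → 2
student=Diego: ✓ → 4
student=Yara: ✗
attendance_sum = 3 + 4 + 1 + 1 + 4 + 2 + 2 + 4 = 21

21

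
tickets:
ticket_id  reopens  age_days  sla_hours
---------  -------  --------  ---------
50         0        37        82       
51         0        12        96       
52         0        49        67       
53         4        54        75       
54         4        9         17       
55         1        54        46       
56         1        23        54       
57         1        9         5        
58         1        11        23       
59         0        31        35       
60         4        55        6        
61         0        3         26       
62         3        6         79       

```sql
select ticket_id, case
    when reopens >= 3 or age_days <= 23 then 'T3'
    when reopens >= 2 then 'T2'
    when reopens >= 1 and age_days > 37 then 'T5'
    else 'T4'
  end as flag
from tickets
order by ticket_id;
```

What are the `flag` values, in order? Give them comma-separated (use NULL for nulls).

ticket_id=50: ELSE → T4
ticket_id=51: reopens >= 3 or age_days <= 23 → T3
ticket_id=52: ELSE → T4
ticket_id=53: reopens >= 3 or age_days <= 23 → T3
ticket_id=54: reopens >= 3 or age_days <= 23 → T3
ticket_id=55: reopens >= 1 and age_days > 37 → T5
ticket_id=56: reopens >= 3 or age_days <= 23 → T3
ticket_id=57: reopens >= 3 or age_days <= 23 → T3
ticket_id=58: reopens >= 3 or age_days <= 23 → T3
ticket_id=59: ELSE → T4
ticket_id=60: reopens >= 3 or age_days <= 23 → T3
ticket_id=61: reopens >= 3 or age_days <= 23 → T3
ticket_id=62: reopens >= 3 or age_days <= 23 → T3

T4, T3, T4, T3, T3, T5, T3, T3, T3, T4, T3, T3, T3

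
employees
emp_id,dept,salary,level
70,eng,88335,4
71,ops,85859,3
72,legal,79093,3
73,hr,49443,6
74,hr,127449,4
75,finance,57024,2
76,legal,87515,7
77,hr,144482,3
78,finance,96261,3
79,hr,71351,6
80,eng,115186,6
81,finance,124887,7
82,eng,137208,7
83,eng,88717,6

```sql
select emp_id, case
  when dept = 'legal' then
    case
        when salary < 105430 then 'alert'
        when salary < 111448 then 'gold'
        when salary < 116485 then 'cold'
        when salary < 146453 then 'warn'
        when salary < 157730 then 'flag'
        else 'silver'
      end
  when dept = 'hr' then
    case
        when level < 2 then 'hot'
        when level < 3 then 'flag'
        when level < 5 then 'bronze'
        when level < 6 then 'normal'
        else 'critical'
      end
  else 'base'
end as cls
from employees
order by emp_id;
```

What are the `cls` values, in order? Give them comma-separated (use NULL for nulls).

emp_id=70: dept='eng' → outer ELSE → base
emp_id=71: dept='ops' → outer ELSE → base
emp_id=72: dept='legal' → inner[salary < 105430] → alert
emp_id=73: dept='hr' → inner[ELSE] → critical
emp_id=74: dept='hr' → inner[level < 5] → bronze
emp_id=75: dept='finance' → outer ELSE → base
emp_id=76: dept='legal' → inner[salary < 105430] → alert
emp_id=77: dept='hr' → inner[level < 5] → bronze
emp_id=78: dept='finance' → outer ELSE → base
emp_id=79: dept='hr' → inner[ELSE] → critical
emp_id=80: dept='eng' → outer ELSE → base
emp_id=81: dept='finance' → outer ELSE → base
emp_id=82: dept='eng' → outer ELSE → base
emp_id=83: dept='eng' → outer ELSE → base

base, base, alert, critical, bronze, base, alert, bronze, base, critical, base, base, base, base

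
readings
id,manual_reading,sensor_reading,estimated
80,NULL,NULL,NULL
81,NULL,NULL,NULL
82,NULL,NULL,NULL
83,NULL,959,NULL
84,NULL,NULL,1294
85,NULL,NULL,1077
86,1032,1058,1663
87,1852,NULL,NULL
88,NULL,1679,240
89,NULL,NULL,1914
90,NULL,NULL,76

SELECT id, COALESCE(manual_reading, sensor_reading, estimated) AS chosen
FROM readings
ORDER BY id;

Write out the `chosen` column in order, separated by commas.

NULL, NULL, NULL, 959, 1294, 1077, 1032, 1852, 1679, 1914, 76

id=80: manual_reading=NULL, sensor_reading=NULL, estimated=NULL (all NULL) → NULL
id=81: manual_reading=NULL, sensor_reading=NULL, estimated=NULL (all NULL) → NULL
id=82: manual_reading=NULL, sensor_reading=NULL, estimated=NULL (all NULL) → NULL
id=83: manual_reading=NULL, sensor_reading=959 → 959
id=84: manual_reading=NULL, sensor_reading=NULL, estimated=1294 → 1294
id=85: manual_reading=NULL, sensor_reading=NULL, estimated=1077 → 1077
id=86: manual_reading=1032 → 1032
id=87: manual_reading=1852 → 1852
id=88: manual_reading=NULL, sensor_reading=1679 → 1679
id=89: manual_reading=NULL, sensor_reading=NULL, estimated=1914 → 1914
id=90: manual_reading=NULL, sensor_reading=NULL, estimated=76 → 76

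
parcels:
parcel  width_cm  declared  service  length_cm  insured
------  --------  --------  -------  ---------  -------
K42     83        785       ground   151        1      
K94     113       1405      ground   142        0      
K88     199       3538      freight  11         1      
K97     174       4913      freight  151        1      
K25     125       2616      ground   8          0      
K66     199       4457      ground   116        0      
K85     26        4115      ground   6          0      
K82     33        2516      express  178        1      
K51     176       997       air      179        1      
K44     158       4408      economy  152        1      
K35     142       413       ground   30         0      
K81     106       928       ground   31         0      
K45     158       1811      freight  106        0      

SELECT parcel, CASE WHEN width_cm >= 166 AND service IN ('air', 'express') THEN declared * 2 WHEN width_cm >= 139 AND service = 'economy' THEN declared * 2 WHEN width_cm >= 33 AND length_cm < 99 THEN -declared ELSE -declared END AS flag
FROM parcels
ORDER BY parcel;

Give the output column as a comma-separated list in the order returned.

-2616, -413, -785, 8816, -1811, 1994, -4457, -928, -2516, -4115, -3538, -1405, -4913

parcel=K25: width_cm >= 33 AND length_cm < 99 → -2616
parcel=K35: width_cm >= 33 AND length_cm < 99 → -413
parcel=K42: ELSE → -785
parcel=K44: width_cm >= 139 AND service = 'economy' → 8816
parcel=K45: ELSE → -1811
parcel=K51: width_cm >= 166 AND service IN ('air', 'express') → 1994
parcel=K66: ELSE → -4457
parcel=K81: width_cm >= 33 AND length_cm < 99 → -928
parcel=K82: ELSE → -2516
parcel=K85: ELSE → -4115
parcel=K88: width_cm >= 33 AND length_cm < 99 → -3538
parcel=K94: ELSE → -1405
parcel=K97: ELSE → -4913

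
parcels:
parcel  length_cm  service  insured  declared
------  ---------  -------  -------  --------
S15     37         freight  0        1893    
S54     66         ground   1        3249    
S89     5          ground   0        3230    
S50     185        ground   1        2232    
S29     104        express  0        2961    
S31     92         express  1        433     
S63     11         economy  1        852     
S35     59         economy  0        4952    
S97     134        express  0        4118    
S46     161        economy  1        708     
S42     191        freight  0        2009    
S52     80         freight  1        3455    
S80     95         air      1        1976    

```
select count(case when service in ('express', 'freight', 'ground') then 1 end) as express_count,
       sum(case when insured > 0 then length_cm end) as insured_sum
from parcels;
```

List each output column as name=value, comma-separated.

[express_count: service in ('express', 'freight', 'ground')]
parcel=S15: ✓ → 1
parcel=S54: ✓ → 1
parcel=S89: ✓ → 1
parcel=S50: ✓ → 1
parcel=S29: ✓ → 1
parcel=S31: ✓ → 1
parcel=S63: ✗
parcel=S35: ✗
parcel=S97: ✓ → 1
parcel=S46: ✗
parcel=S42: ✓ → 1
parcel=S52: ✓ → 1
parcel=S80: ✗
express_count = COUNT(1, 1, 1, 1, 1, 1, 1, 1, 1) = 9
—
[insured_sum: insured > 0]
parcel=S15: ✗
parcel=S54: ✓ → 66
parcel=S89: ✗
parcel=S50: ✓ → 185
parcel=S29: ✗
parcel=S31: ✓ → 92
parcel=S63: ✓ → 11
parcel=S35: ✗
parcel=S97: ✗
parcel=S46: ✓ → 161
parcel=S42: ✗
parcel=S52: ✓ → 80
parcel=S80: ✓ → 95
insured_sum = 66 + 185 + 92 + 11 + 161 + 80 + 95 = 690

express_count=9, insured_sum=690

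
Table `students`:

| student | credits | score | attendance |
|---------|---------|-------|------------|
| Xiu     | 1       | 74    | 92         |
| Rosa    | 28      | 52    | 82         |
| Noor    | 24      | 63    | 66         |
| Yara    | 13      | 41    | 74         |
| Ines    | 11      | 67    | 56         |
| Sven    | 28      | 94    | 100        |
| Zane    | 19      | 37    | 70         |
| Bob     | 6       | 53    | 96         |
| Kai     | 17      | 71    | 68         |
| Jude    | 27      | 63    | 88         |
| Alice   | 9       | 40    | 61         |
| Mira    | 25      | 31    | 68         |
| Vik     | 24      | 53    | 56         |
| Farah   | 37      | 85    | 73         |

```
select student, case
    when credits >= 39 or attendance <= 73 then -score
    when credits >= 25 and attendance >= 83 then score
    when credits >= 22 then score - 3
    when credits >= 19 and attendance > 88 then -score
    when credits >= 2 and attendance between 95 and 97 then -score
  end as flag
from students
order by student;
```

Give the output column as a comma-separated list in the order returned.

student=Alice: credits >= 39 or attendance <= 73 → -40
student=Bob: credits >= 2 and attendance between 95 and 97 → -53
student=Farah: credits >= 39 or attendance <= 73 → -85
student=Ines: credits >= 39 or attendance <= 73 → -67
student=Jude: credits >= 25 and attendance >= 83 → 63
student=Kai: credits >= 39 or attendance <= 73 → -71
student=Mira: credits >= 39 or attendance <= 73 → -31
student=Noor: credits >= 39 or attendance <= 73 → -63
student=Rosa: credits >= 22 → 49
student=Sven: credits >= 25 and attendance >= 83 → 94
student=Vik: credits >= 39 or attendance <= 73 → -53
student=Xiu: (no match → NULL) → NULL
student=Yara: (no match → NULL) → NULL
student=Zane: credits >= 39 or attendance <= 73 → -37

-40, -53, -85, -67, 63, -71, -31, -63, 49, 94, -53, NULL, NULL, -37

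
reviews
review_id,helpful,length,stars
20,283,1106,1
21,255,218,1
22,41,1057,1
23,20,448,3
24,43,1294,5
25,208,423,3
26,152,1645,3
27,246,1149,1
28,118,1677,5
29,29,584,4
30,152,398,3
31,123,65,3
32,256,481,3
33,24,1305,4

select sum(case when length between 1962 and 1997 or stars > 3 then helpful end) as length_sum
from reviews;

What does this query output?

review_id=20: ✗
review_id=21: ✗
review_id=22: ✗
review_id=23: ✗
review_id=24: ✓ → 43
review_id=25: ✗
review_id=26: ✗
review_id=27: ✗
review_id=28: ✓ → 118
review_id=29: ✓ → 29
review_id=30: ✗
review_id=31: ✗
review_id=32: ✗
review_id=33: ✓ → 24
length_sum = 43 + 118 + 29 + 24 = 214

214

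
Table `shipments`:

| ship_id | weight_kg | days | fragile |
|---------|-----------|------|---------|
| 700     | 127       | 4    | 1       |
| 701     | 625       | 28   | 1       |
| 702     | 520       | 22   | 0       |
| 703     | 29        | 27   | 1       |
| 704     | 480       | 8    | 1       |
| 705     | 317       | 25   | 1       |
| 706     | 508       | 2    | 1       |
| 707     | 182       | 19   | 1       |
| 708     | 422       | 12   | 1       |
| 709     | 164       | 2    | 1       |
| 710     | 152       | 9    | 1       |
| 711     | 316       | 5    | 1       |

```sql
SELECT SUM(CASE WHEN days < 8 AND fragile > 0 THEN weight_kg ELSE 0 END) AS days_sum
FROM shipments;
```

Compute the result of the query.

ship_id=700: ✓ → 127
ship_id=701: ✗
ship_id=702: ✗
ship_id=703: ✗
ship_id=704: ✗
ship_id=705: ✗
ship_id=706: ✓ → 508
ship_id=707: ✗
ship_id=708: ✗
ship_id=709: ✓ → 164
ship_id=710: ✗
ship_id=711: ✓ → 316
days_sum = 127 + 508 + 164 + 316 = 1115

1115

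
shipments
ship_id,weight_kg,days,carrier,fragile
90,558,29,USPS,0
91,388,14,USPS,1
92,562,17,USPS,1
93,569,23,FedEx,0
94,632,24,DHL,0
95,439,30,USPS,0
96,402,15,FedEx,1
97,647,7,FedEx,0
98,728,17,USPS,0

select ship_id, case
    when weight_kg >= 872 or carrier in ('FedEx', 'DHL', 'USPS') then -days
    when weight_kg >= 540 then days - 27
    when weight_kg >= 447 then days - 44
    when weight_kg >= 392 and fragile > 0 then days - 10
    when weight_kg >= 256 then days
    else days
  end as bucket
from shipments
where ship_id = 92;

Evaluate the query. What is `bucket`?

-17

ship_id = 92: weight_kg=562, days=17, carrier=USPS, fragile=1.
weight_kg >= 872 or carrier in ('FedEx', 'DHL', 'USPS') → true → -17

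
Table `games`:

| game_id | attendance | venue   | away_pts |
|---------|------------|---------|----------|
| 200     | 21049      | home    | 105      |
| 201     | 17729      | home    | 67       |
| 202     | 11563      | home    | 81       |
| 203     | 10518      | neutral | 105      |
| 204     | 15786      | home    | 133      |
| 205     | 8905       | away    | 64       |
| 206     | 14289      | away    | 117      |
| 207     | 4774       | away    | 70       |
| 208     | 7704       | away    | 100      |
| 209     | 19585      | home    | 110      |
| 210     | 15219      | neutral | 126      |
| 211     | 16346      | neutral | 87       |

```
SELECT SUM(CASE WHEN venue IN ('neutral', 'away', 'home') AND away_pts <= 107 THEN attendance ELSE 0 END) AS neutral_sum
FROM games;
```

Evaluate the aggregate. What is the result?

game_id=200: ✓ → 21049
game_id=201: ✓ → 17729
game_id=202: ✓ → 11563
game_id=203: ✓ → 10518
game_id=204: ✗
game_id=205: ✓ → 8905
game_id=206: ✗
game_id=207: ✓ → 4774
game_id=208: ✓ → 7704
game_id=209: ✗
game_id=210: ✗
game_id=211: ✓ → 16346
neutral_sum = 21049 + 17729 + 11563 + 10518 + 8905 + 4774 + 7704 + 16346 = 98588

98588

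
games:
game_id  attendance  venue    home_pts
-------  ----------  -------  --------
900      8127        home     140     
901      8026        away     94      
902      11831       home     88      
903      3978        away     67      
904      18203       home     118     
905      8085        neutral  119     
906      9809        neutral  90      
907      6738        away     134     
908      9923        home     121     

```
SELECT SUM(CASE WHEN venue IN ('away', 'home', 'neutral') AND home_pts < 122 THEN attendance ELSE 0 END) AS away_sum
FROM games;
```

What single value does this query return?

game_id=900: ✗
game_id=901: ✓ → 8026
game_id=902: ✓ → 11831
game_id=903: ✓ → 3978
game_id=904: ✓ → 18203
game_id=905: ✓ → 8085
game_id=906: ✓ → 9809
game_id=907: ✗
game_id=908: ✓ → 9923
away_sum = 8026 + 11831 + 3978 + 18203 + 8085 + 9809 + 9923 = 69855

69855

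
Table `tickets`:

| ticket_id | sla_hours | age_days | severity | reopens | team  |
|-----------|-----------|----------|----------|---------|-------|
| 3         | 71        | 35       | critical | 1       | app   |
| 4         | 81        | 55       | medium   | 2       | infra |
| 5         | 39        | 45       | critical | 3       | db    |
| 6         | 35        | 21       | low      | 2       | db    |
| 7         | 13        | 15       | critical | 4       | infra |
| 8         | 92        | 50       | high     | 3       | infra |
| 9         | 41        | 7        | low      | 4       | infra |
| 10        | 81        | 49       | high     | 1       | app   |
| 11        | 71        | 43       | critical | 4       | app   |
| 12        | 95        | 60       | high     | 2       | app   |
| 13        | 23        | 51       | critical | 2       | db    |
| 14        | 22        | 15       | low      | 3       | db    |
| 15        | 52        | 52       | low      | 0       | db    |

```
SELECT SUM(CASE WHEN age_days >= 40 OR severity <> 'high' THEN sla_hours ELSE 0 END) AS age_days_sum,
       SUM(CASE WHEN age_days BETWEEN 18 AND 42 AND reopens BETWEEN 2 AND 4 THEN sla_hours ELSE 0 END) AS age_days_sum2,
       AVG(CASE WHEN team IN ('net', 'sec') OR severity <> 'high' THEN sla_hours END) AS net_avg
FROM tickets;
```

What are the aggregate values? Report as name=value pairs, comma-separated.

[age_days_sum: age_days >= 40 OR severity <> 'high']
ticket_id=3: ✓ → 71
ticket_id=4: ✓ → 81
ticket_id=5: ✓ → 39
ticket_id=6: ✓ → 35
ticket_id=7: ✓ → 13
ticket_id=8: ✓ → 92
ticket_id=9: ✓ → 41
ticket_id=10: ✓ → 81
ticket_id=11: ✓ → 71
ticket_id=12: ✓ → 95
ticket_id=13: ✓ → 23
ticket_id=14: ✓ → 22
ticket_id=15: ✓ → 52
age_days_sum = 71 + 81 + 39 + 35 + 13 + 92 + 41 + 81 + 71 + 95 + 23 + 22 + 52 = 716
—
[age_days_sum2: age_days BETWEEN 18 AND 42 AND reopens BETWEEN 2 AND 4]
ticket_id=3: ✗
ticket_id=4: ✗
ticket_id=5: ✗
ticket_id=6: ✓ → 35
ticket_id=7: ✗
ticket_id=8: ✗
ticket_id=9: ✗
ticket_id=10: ✗
ticket_id=11: ✗
ticket_id=12: ✗
ticket_id=13: ✗
ticket_id=14: ✗
ticket_id=15: ✗
age_days_sum2 = 35
—
[net_avg: team IN ('net', 'sec') OR severity <> 'high']
ticket_id=3: ✓ → 71
ticket_id=4: ✓ → 81
ticket_id=5: ✓ → 39
ticket_id=6: ✓ → 35
ticket_id=7: ✓ → 13
ticket_id=8: ✗
ticket_id=9: ✓ → 41
ticket_id=10: ✗
ticket_id=11: ✓ → 71
ticket_id=12: ✗
ticket_id=13: ✓ → 23
ticket_id=14: ✓ → 22
ticket_id=15: ✓ → 52
net_avg = (71 + 81 + 39 + 35 + 13 + 41 + 71 + 23 + 22 + 52) / 10 = 44.8

age_days_sum=716, age_days_sum2=35, net_avg=44.8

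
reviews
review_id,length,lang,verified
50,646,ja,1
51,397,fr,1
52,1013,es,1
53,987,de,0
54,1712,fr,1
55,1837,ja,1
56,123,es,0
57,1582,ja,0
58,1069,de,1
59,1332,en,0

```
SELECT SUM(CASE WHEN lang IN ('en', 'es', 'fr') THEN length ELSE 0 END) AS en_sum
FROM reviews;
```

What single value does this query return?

review_id=50: ✗
review_id=51: ✓ → 397
review_id=52: ✓ → 1013
review_id=53: ✗
review_id=54: ✓ → 1712
review_id=55: ✗
review_id=56: ✓ → 123
review_id=57: ✗
review_id=58: ✗
review_id=59: ✓ → 1332
en_sum = 397 + 1013 + 1712 + 123 + 1332 = 4577

4577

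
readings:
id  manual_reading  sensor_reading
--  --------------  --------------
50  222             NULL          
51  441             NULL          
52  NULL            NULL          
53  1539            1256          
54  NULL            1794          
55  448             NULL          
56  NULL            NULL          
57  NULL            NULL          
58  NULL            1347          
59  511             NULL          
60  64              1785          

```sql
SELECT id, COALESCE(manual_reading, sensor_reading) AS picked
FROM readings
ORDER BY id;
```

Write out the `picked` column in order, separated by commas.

id=50: manual_reading=222 → 222
id=51: manual_reading=441 → 441
id=52: manual_reading=NULL, sensor_reading=NULL (all NULL) → NULL
id=53: manual_reading=1539 → 1539
id=54: manual_reading=NULL, sensor_reading=1794 → 1794
id=55: manual_reading=448 → 448
id=56: manual_reading=NULL, sensor_reading=NULL (all NULL) → NULL
id=57: manual_reading=NULL, sensor_reading=NULL (all NULL) → NULL
id=58: manual_reading=NULL, sensor_reading=1347 → 1347
id=59: manual_reading=511 → 511
id=60: manual_reading=64 → 64

222, 441, NULL, 1539, 1794, 448, NULL, NULL, 1347, 511, 64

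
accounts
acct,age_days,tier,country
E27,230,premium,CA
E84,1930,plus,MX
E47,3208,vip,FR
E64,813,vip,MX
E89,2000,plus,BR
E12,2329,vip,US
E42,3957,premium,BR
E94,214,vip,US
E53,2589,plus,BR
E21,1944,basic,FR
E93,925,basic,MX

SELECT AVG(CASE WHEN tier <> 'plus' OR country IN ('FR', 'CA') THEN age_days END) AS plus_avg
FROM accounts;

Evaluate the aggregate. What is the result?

1702.5

acct=E27: ✓ → 230
acct=E84: ✗
acct=E47: ✓ → 3208
acct=E64: ✓ → 813
acct=E89: ✗
acct=E12: ✓ → 2329
acct=E42: ✓ → 3957
acct=E94: ✓ → 214
acct=E53: ✗
acct=E21: ✓ → 1944
acct=E93: ✓ → 925
plus_avg = (230 + 3208 + 813 + 2329 + 3957 + 214 + 1944 + 925) / 8 = 1702.5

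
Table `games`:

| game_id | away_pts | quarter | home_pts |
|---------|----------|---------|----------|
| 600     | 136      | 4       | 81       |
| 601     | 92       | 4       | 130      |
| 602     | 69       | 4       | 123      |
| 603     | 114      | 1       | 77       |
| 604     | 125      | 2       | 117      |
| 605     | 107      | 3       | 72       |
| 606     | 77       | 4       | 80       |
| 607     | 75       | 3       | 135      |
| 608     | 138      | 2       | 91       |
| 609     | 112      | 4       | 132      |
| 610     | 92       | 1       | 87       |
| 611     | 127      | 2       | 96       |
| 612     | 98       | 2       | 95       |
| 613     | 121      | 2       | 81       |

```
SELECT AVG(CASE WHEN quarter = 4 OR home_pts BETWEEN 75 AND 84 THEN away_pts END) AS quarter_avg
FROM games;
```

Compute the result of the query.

103

game_id=600: ✓ → 136
game_id=601: ✓ → 92
game_id=602: ✓ → 69
game_id=603: ✓ → 114
game_id=604: ✗
game_id=605: ✗
game_id=606: ✓ → 77
game_id=607: ✗
game_id=608: ✗
game_id=609: ✓ → 112
game_id=610: ✗
game_id=611: ✗
game_id=612: ✗
game_id=613: ✓ → 121
quarter_avg = (136 + 92 + 69 + 114 + 77 + 112 + 121) / 7 = 103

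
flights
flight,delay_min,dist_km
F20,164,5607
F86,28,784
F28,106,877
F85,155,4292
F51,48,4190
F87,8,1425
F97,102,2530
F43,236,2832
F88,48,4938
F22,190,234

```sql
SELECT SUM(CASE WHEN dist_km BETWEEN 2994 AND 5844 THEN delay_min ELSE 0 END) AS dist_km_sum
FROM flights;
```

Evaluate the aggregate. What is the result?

flight=F20: ✓ → 164
flight=F86: ✗
flight=F28: ✗
flight=F85: ✓ → 155
flight=F51: ✓ → 48
flight=F87: ✗
flight=F97: ✗
flight=F43: ✗
flight=F88: ✓ → 48
flight=F22: ✗
dist_km_sum = 164 + 155 + 48 + 48 = 415

415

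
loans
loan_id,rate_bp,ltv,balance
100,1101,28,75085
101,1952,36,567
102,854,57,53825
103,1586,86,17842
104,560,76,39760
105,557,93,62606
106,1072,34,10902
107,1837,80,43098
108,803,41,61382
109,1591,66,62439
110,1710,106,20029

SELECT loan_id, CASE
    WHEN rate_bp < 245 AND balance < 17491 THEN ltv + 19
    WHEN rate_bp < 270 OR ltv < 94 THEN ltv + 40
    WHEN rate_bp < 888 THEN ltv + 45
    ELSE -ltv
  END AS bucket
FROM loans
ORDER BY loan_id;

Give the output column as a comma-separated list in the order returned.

68, 76, 97, 126, 116, 133, 74, 120, 81, 106, -106

loan_id=100: rate_bp < 270 OR ltv < 94 → 68
loan_id=101: rate_bp < 270 OR ltv < 94 → 76
loan_id=102: rate_bp < 270 OR ltv < 94 → 97
loan_id=103: rate_bp < 270 OR ltv < 94 → 126
loan_id=104: rate_bp < 270 OR ltv < 94 → 116
loan_id=105: rate_bp < 270 OR ltv < 94 → 133
loan_id=106: rate_bp < 270 OR ltv < 94 → 74
loan_id=107: rate_bp < 270 OR ltv < 94 → 120
loan_id=108: rate_bp < 270 OR ltv < 94 → 81
loan_id=109: rate_bp < 270 OR ltv < 94 → 106
loan_id=110: ELSE → -106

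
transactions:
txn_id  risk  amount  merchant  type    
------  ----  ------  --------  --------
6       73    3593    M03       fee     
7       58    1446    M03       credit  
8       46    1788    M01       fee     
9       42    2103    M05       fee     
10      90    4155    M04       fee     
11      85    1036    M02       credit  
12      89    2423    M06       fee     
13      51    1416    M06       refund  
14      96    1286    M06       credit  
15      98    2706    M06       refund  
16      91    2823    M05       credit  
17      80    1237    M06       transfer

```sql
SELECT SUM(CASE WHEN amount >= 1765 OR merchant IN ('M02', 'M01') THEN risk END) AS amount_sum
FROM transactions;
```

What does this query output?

txn_id=6: ✓ → 73
txn_id=7: ✗
txn_id=8: ✓ → 46
txn_id=9: ✓ → 42
txn_id=10: ✓ → 90
txn_id=11: ✓ → 85
txn_id=12: ✓ → 89
txn_id=13: ✗
txn_id=14: ✗
txn_id=15: ✓ → 98
txn_id=16: ✓ → 91
txn_id=17: ✗
amount_sum = 73 + 46 + 42 + 90 + 85 + 89 + 98 + 91 = 614

614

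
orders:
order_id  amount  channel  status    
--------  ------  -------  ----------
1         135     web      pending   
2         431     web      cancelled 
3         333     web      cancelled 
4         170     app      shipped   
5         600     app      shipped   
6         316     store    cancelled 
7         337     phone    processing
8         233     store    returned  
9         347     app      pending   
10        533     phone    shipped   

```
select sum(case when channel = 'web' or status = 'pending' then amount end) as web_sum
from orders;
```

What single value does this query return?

1246

order_id=1: ✓ → 135
order_id=2: ✓ → 431
order_id=3: ✓ → 333
order_id=4: ✗
order_id=5: ✗
order_id=6: ✗
order_id=7: ✗
order_id=8: ✗
order_id=9: ✓ → 347
order_id=10: ✗
web_sum = 135 + 431 + 333 + 347 = 1246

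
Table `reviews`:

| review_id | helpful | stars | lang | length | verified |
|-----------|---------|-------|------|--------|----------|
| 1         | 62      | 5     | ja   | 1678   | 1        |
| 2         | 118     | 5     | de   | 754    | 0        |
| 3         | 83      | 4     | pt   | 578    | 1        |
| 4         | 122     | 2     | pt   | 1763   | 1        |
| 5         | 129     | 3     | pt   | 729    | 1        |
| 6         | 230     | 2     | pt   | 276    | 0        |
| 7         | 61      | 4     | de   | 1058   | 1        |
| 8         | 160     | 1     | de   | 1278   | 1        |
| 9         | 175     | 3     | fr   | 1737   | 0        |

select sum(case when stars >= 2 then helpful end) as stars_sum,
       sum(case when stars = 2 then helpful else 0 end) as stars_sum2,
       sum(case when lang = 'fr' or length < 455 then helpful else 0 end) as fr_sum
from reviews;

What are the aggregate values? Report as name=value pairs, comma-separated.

stars_sum=980, stars_sum2=352, fr_sum=405

[stars_sum: stars >= 2]
review_id=1: ✓ → 62
review_id=2: ✓ → 118
review_id=3: ✓ → 83
review_id=4: ✓ → 122
review_id=5: ✓ → 129
review_id=6: ✓ → 230
review_id=7: ✓ → 61
review_id=8: ✗
review_id=9: ✓ → 175
stars_sum = 62 + 118 + 83 + 122 + 129 + 230 + 61 + 175 = 980
—
[stars_sum2: stars = 2]
review_id=1: ✗
review_id=2: ✗
review_id=3: ✗
review_id=4: ✓ → 122
review_id=5: ✗
review_id=6: ✓ → 230
review_id=7: ✗
review_id=8: ✗
review_id=9: ✗
stars_sum2 = 122 + 230 = 352
—
[fr_sum: lang = 'fr' or length < 455]
review_id=1: ✗
review_id=2: ✗
review_id=3: ✗
review_id=4: ✗
review_id=5: ✗
review_id=6: ✓ → 230
review_id=7: ✗
review_id=8: ✗
review_id=9: ✓ → 175
fr_sum = 230 + 175 = 405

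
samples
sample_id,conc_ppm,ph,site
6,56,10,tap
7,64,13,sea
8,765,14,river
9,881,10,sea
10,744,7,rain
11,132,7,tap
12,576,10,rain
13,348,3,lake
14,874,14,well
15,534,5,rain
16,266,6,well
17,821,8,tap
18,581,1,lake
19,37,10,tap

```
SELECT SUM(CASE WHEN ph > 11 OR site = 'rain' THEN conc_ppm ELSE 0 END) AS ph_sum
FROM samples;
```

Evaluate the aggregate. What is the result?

sample_id=6: ✗
sample_id=7: ✓ → 64
sample_id=8: ✓ → 765
sample_id=9: ✗
sample_id=10: ✓ → 744
sample_id=11: ✗
sample_id=12: ✓ → 576
sample_id=13: ✗
sample_id=14: ✓ → 874
sample_id=15: ✓ → 534
sample_id=16: ✗
sample_id=17: ✗
sample_id=18: ✗
sample_id=19: ✗
ph_sum = 64 + 765 + 744 + 576 + 874 + 534 = 3557

3557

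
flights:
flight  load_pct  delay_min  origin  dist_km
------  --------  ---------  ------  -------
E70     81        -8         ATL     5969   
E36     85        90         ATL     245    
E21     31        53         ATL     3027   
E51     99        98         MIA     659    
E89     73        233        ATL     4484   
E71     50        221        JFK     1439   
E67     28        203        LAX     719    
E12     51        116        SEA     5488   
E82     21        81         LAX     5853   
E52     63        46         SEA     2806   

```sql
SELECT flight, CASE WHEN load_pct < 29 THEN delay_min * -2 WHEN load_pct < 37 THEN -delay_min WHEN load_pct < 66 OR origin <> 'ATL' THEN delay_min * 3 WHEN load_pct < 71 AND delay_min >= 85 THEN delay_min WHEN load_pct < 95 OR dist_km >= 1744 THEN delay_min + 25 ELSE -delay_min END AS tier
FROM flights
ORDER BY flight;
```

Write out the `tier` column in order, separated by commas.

348, -53, 115, 294, 138, -406, 17, 663, -162, 258

flight=E12: load_pct < 66 OR origin <> 'ATL' → 348
flight=E21: load_pct < 37 → -53
flight=E36: load_pct < 95 OR dist_km >= 1744 → 115
flight=E51: load_pct < 66 OR origin <> 'ATL' → 294
flight=E52: load_pct < 66 OR origin <> 'ATL' → 138
flight=E67: load_pct < 29 → -406
flight=E70: load_pct < 95 OR dist_km >= 1744 → 17
flight=E71: load_pct < 66 OR origin <> 'ATL' → 663
flight=E82: load_pct < 29 → -162
flight=E89: load_pct < 95 OR dist_km >= 1744 → 258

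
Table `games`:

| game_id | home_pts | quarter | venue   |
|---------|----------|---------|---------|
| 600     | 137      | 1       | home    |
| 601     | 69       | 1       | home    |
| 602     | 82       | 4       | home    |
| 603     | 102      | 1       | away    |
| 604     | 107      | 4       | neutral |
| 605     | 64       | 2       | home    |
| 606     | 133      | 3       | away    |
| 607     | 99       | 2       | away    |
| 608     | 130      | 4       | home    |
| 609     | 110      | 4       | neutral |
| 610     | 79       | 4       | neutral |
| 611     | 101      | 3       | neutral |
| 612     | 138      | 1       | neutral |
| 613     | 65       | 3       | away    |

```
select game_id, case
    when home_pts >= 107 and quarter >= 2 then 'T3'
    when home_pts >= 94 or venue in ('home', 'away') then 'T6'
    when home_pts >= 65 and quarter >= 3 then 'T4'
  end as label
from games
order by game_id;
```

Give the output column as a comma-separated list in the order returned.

T6, T6, T6, T6, T3, T6, T3, T6, T3, T3, T4, T6, T6, T6

game_id=600: home_pts >= 94 or venue in ('home', 'away') → T6
game_id=601: home_pts >= 94 or venue in ('home', 'away') → T6
game_id=602: home_pts >= 94 or venue in ('home', 'away') → T6
game_id=603: home_pts >= 94 or venue in ('home', 'away') → T6
game_id=604: home_pts >= 107 and quarter >= 2 → T3
game_id=605: home_pts >= 94 or venue in ('home', 'away') → T6
game_id=606: home_pts >= 107 and quarter >= 2 → T3
game_id=607: home_pts >= 94 or venue in ('home', 'away') → T6
game_id=608: home_pts >= 107 and quarter >= 2 → T3
game_id=609: home_pts >= 107 and quarter >= 2 → T3
game_id=610: home_pts >= 65 and quarter >= 3 → T4
game_id=611: home_pts >= 94 or venue in ('home', 'away') → T6
game_id=612: home_pts >= 94 or venue in ('home', 'away') → T6
game_id=613: home_pts >= 94 or venue in ('home', 'away') → T6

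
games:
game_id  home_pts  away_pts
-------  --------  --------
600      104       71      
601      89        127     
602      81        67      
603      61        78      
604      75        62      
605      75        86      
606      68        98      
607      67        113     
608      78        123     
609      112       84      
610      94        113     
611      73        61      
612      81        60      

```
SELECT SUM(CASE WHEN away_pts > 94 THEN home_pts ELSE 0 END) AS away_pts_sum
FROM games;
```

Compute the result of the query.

game_id=600: ✗
game_id=601: ✓ → 89
game_id=602: ✗
game_id=603: ✗
game_id=604: ✗
game_id=605: ✗
game_id=606: ✓ → 68
game_id=607: ✓ → 67
game_id=608: ✓ → 78
game_id=609: ✗
game_id=610: ✓ → 94
game_id=611: ✗
game_id=612: ✗
away_pts_sum = 89 + 68 + 67 + 78 + 94 = 396

396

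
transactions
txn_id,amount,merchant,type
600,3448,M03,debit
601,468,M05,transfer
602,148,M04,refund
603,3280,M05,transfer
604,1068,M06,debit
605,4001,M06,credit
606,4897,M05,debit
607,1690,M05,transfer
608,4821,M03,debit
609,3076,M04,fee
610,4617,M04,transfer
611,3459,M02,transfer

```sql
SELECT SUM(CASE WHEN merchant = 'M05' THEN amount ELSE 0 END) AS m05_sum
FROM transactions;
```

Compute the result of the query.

txn_id=600: ✗
txn_id=601: ✓ → 468
txn_id=602: ✗
txn_id=603: ✓ → 3280
txn_id=604: ✗
txn_id=605: ✗
txn_id=606: ✓ → 4897
txn_id=607: ✓ → 1690
txn_id=608: ✗
txn_id=609: ✗
txn_id=610: ✗
txn_id=611: ✗
m05_sum = 468 + 3280 + 4897 + 1690 = 10335

10335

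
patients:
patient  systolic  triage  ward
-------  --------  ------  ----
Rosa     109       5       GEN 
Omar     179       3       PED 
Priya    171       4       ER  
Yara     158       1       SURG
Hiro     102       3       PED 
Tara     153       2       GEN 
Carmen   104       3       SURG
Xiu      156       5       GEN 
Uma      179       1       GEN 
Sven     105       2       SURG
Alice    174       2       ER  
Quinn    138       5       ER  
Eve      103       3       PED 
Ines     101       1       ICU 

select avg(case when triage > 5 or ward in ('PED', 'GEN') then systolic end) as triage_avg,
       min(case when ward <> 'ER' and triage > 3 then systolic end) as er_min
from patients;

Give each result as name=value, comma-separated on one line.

triage_avg=140.1428571429, er_min=109

[triage_avg: triage > 5 or ward in ('PED', 'GEN')]
patient=Rosa: ✓ → 109
patient=Omar: ✓ → 179
patient=Priya: ✗
patient=Yara: ✗
patient=Hiro: ✓ → 102
patient=Tara: ✓ → 153
patient=Carmen: ✗
patient=Xiu: ✓ → 156
patient=Uma: ✓ → 179
patient=Sven: ✗
patient=Alice: ✗
patient=Quinn: ✗
patient=Eve: ✓ → 103
patient=Ines: ✗
triage_avg = (109 + 179 + 102 + 153 + 156 + 179 + 103) / 7 = 140.1428571429
—
[er_min: ward <> 'ER' and triage > 3]
patient=Rosa: ✓ → 109
patient=Omar: ✗
patient=Priya: ✗
patient=Yara: ✗
patient=Hiro: ✗
patient=Tara: ✗
patient=Carmen: ✗
patient=Xiu: ✓ → 156
patient=Uma: ✗
patient=Sven: ✗
patient=Alice: ✗
patient=Quinn: ✗
patient=Eve: ✗
patient=Ines: ✗
er_min = MIN(109, 156) = 109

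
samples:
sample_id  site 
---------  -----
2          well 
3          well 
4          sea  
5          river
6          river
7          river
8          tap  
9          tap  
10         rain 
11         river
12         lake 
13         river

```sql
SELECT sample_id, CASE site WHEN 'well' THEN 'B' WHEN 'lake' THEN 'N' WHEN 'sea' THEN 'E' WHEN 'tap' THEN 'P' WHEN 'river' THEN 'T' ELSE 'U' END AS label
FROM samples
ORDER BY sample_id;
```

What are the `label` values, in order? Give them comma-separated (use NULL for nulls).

sample_id=2: site='well' → B
sample_id=3: site='well' → B
sample_id=4: site='sea' → E
sample_id=5: site='river' → T
sample_id=6: site='river' → T
sample_id=7: site='river' → T
sample_id=8: site='tap' → P
sample_id=9: site='tap' → P
sample_id=10: ELSE → U
sample_id=11: site='river' → T
sample_id=12: site='lake' → N
sample_id=13: site='river' → T

B, B, E, T, T, T, P, P, U, T, N, T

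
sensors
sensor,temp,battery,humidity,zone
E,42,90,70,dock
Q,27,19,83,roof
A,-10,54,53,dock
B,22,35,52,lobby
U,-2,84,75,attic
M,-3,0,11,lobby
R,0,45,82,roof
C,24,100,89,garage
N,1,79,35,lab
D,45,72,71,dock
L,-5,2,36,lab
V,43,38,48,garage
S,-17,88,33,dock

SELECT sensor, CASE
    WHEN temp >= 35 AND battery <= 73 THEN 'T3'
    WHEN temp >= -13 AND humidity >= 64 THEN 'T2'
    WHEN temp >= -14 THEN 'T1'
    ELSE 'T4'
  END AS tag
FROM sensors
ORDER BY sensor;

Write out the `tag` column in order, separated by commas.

sensor=A: temp >= -14 → T1
sensor=B: temp >= -14 → T1
sensor=C: temp >= -13 AND humidity >= 64 → T2
sensor=D: temp >= 35 AND battery <= 73 → T3
sensor=E: temp >= -13 AND humidity >= 64 → T2
sensor=L: temp >= -14 → T1
sensor=M: temp >= -14 → T1
sensor=N: temp >= -14 → T1
sensor=Q: temp >= -13 AND humidity >= 64 → T2
sensor=R: temp >= -13 AND humidity >= 64 → T2
sensor=S: ELSE → T4
sensor=U: temp >= -13 AND humidity >= 64 → T2
sensor=V: temp >= 35 AND battery <= 73 → T3

T1, T1, T2, T3, T2, T1, T1, T1, T2, T2, T4, T2, T3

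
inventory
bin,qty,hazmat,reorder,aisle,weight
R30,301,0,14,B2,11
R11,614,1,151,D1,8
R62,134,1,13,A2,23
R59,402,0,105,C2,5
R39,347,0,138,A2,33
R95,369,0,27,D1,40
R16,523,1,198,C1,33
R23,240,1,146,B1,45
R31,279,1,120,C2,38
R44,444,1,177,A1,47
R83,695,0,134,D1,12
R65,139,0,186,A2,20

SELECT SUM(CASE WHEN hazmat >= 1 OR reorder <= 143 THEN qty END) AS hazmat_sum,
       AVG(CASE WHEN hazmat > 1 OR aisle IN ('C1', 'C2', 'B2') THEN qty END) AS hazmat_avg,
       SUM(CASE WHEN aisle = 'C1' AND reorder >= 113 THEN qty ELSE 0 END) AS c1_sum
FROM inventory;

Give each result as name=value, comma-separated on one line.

[hazmat_sum: hazmat >= 1 OR reorder <= 143]
bin=R30: ✓ → 301
bin=R11: ✓ → 614
bin=R62: ✓ → 134
bin=R59: ✓ → 402
bin=R39: ✓ → 347
bin=R95: ✓ → 369
bin=R16: ✓ → 523
bin=R23: ✓ → 240
bin=R31: ✓ → 279
bin=R44: ✓ → 444
bin=R83: ✓ → 695
bin=R65: ✗
hazmat_sum = 301 + 614 + 134 + 402 + 347 + 369 + 523 + 240 + 279 + 444 + 695 = 4348
—
[hazmat_avg: hazmat > 1 OR aisle IN ('C1', 'C2', 'B2')]
bin=R30: ✓ → 301
bin=R11: ✗
bin=R62: ✗
bin=R59: ✓ → 402
bin=R39: ✗
bin=R95: ✗
bin=R16: ✓ → 523
bin=R23: ✗
bin=R31: ✓ → 279
bin=R44: ✗
bin=R83: ✗
bin=R65: ✗
hazmat_avg = (301 + 402 + 523 + 279) / 4 = 376.25
—
[c1_sum: aisle = 'C1' AND reorder >= 113]
bin=R30: ✗
bin=R11: ✗
bin=R62: ✗
bin=R59: ✗
bin=R39: ✗
bin=R95: ✗
bin=R16: ✓ → 523
bin=R23: ✗
bin=R31: ✗
bin=R44: ✗
bin=R83: ✗
bin=R65: ✗
c1_sum = 523

hazmat_sum=4348, hazmat_avg=376.25, c1_sum=523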